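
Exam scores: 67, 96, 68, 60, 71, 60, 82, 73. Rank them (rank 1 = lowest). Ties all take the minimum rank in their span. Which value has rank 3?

67

Sorted (ascending): 60, 60, 67, 68, 71, 73, 82, 96
The 2 values of 60 occupy positions 1–2 → each gets rank 1.
Rank 3 → value 67.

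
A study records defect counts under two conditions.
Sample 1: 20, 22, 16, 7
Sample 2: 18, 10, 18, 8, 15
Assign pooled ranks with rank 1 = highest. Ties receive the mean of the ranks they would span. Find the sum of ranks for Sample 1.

17

Sorted (descending): 22, 20, 18, 18, 16, 15, 10, 8, 7
The 2 values of 18 occupy positions 3–4 → average rank (3+4)/2 = 3.5.
Sample 1 values → pooled ranks: 20→2, 22→1, 16→5, 7→9
Rank sum = 2 + 1 + 5 + 9 = 17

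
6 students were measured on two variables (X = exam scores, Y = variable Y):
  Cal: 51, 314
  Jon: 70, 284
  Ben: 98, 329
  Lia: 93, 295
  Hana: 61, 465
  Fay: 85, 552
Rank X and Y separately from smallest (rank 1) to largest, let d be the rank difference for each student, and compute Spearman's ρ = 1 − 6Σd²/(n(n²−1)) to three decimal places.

0.029

Ranks of variable 1: 1, 3, 6, 5, 2, 4
Ranks of variable 2: 3, 1, 4, 2, 5, 6
d = r₁ − r₂: -2, 2, 2, 3, -3, -2
d²: 4, 4, 4, 9, 9, 4; Σd² = 34
ρ = 1 − 6·34/(6·35) = 1 − 204/210 = 0.029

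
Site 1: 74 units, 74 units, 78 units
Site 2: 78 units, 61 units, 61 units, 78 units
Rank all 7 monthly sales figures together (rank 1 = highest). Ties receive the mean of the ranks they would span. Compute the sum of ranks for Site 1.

11

Sorted (descending): 78, 78, 78, 74, 74, 61, 61
The 3 values of 78 occupy positions 1–3 → average rank 2.
The 2 values of 74 occupy positions 4–5 → average rank (4+5)/2 = 4.5.
The 2 values of 61 occupy positions 6–7 → average rank (6+7)/2 = 6.5.
Site 1 values → pooled ranks: 74→4.5, 74→4.5, 78→2
Rank sum = 4.5 + 4.5 + 2 = 11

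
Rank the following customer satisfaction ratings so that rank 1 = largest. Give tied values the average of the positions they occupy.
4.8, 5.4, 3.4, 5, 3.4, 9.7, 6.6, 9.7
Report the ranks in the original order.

6, 4, 7.5, 5, 7.5, 1.5, 3, 1.5

Sorted (descending): 9.7, 9.7, 6.6, 5.4, 5, 4.8, 3.4, 3.4
The 2 values of 9.7 occupy positions 1–2 → average rank (1+2)/2 = 1.5.
The 2 values of 3.4 occupy positions 7–8 → average rank (7+8)/2 = 7.5.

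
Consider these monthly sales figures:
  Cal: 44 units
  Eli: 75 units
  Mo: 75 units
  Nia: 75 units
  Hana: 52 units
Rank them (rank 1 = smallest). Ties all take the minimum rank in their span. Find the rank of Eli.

Sorted (ascending): 44, 52, 75, 75, 75
The 3 values of 75 occupy positions 3–5 → each gets rank 3.
Eli has value 75 units → rank 3.

3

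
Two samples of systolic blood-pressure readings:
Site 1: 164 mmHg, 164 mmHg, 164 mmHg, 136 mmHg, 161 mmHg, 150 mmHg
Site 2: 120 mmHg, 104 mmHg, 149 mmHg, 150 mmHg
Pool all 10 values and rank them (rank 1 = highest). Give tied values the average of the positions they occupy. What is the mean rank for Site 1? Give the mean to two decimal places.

3.92

Sorted (descending): 164, 164, 164, 161, 150, 150, 149, 136, 120, 104
The 3 values of 164 occupy positions 1–3 → average rank 2.
The 2 values of 150 occupy positions 5–6 → average rank (5+6)/2 = 5.5.
Site 1 values → pooled ranks: 164→2, 164→2, 164→2, 136→8, 161→4, 150→5.5
Mean rank = (2 + 2 + 2 + 8 + 4 + 5.5) / 6 = 3.92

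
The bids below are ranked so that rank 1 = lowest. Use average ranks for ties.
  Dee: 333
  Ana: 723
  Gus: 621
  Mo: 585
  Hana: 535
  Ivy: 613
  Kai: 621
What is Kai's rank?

5.5

Sorted (ascending): 333, 535, 585, 613, 621, 621, 723
The 2 values of 621 occupy positions 5–6 → average rank (5+6)/2 = 5.5.
Kai has value 621 → rank 5.5.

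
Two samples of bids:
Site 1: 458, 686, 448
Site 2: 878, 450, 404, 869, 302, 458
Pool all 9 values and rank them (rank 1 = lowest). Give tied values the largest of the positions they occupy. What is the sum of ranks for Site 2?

Sorted (ascending): 302, 404, 448, 450, 458, 458, 686, 869, 878
The 2 values of 458 occupy positions 5–6 → each gets rank 6.
Site 2 values → pooled ranks: 878→9, 450→4, 404→2, 869→8, 302→1, 458→6
Rank sum = 9 + 4 + 2 + 8 + 1 + 6 = 30

30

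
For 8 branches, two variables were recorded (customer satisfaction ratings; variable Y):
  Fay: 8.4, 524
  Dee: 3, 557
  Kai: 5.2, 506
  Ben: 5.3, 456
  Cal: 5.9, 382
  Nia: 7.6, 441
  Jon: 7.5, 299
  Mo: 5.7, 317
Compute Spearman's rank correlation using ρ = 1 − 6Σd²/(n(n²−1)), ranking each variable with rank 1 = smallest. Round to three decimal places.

-0.333

Ranks of variable 1: 8, 1, 2, 3, 5, 7, 6, 4
Ranks of variable 2: 7, 8, 6, 5, 3, 4, 1, 2
d = r₁ − r₂: 1, -7, -4, -2, 2, 3, 5, 2
d²: 1, 49, 16, 4, 4, 9, 25, 4; Σd² = 112
ρ = 1 − 6·112/(8·63) = 1 − 672/504 = -0.333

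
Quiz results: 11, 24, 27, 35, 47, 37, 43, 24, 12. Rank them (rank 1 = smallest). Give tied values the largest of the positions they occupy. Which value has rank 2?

Sorted (ascending): 11, 12, 24, 24, 27, 35, 37, 43, 47
The 2 values of 24 occupy positions 3–4 → each gets rank 4.
Rank 2 → value 12.

12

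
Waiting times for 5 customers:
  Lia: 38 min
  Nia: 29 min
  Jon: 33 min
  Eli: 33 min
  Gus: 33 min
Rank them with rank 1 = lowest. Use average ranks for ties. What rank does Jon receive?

3

Sorted (ascending): 29, 33, 33, 33, 38
The 3 values of 33 occupy positions 2–4 → average rank 3.
Jon has value 33 min → rank 3.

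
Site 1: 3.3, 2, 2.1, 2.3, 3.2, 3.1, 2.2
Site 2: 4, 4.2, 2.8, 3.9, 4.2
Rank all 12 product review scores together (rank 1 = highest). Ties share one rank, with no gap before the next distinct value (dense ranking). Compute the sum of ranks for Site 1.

Sorted (descending): 4.2, 4.2, 4, 3.9, 3.3, 3.2, 3.1, 2.8, 2.3, 2.2, 2.1, 2
The 2 values of 4.2 share dense rank 1.
Remaining distinct values take the next consecutive integers.
Site 1 values → pooled ranks: 3.3→4, 2→11, 2.1→10, 2.3→8, 3.2→5, 3.1→6, 2.2→9
Rank sum = 4 + 11 + 10 + 8 + 5 + 6 + 9 = 53

53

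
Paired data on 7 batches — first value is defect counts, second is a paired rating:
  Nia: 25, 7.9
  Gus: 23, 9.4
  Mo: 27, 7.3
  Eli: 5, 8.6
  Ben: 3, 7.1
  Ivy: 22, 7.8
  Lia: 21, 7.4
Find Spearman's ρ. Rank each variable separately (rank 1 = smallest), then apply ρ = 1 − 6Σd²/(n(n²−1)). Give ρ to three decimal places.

0.179

Ranks of variable 1: 6, 5, 7, 2, 1, 4, 3
Ranks of variable 2: 5, 7, 2, 6, 1, 4, 3
d = r₁ − r₂: 1, -2, 5, -4, 0, 0, 0
d²: 1, 4, 25, 16, 0, 0, 0; Σd² = 46
ρ = 1 − 6·46/(7·48) = 1 − 276/336 = 0.179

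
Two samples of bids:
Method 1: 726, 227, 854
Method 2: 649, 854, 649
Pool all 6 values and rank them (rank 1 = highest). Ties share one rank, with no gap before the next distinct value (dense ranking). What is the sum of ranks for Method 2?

Sorted (descending): 854, 854, 726, 649, 649, 227
The 2 values of 854 share dense rank 1.
The 2 values of 649 share dense rank 3.
Remaining distinct values take the next consecutive integers.
Method 2 values → pooled ranks: 649→3, 854→1, 649→3
Rank sum = 3 + 1 + 3 = 7

7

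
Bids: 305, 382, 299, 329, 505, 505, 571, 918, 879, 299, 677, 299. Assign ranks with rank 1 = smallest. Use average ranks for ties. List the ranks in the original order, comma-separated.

4, 6, 2, 5, 7.5, 7.5, 9, 12, 11, 2, 10, 2

Sorted (ascending): 299, 299, 299, 305, 329, 382, 505, 505, 571, 677, 879, 918
The 3 values of 299 occupy positions 1–3 → average rank 2.
The 2 values of 505 occupy positions 7–8 → average rank (7+8)/2 = 7.5.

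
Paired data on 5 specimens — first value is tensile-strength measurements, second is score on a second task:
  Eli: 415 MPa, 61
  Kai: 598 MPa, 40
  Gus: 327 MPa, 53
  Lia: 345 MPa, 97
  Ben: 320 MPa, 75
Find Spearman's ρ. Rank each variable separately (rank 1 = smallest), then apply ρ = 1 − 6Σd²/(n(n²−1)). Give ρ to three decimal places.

-0.500

Ranks of variable 1: 4, 5, 2, 3, 1
Ranks of variable 2: 3, 1, 2, 5, 4
d = r₁ − r₂: 1, 4, 0, -2, -3
d²: 1, 16, 0, 4, 9; Σd² = 30
ρ = 1 − 6·30/(5·24) = 1 − 180/120 = -0.500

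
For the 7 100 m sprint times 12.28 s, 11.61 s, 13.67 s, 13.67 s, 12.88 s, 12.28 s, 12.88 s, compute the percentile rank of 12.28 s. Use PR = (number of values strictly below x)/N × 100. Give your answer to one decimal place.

14.3

N = 7.
Strictly below 12.28: 1. Equal to 12.28: 2.
PR = 1/7 × 100 = 14.3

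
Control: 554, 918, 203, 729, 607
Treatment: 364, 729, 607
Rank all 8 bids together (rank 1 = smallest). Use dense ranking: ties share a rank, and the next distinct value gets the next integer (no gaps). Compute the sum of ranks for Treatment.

Sorted (ascending): 203, 364, 554, 607, 607, 729, 729, 918
The 2 values of 607 share dense rank 4.
The 2 values of 729 share dense rank 5.
Remaining distinct values take the next consecutive integers.
Treatment values → pooled ranks: 364→2, 729→5, 607→4
Rank sum = 2 + 5 + 4 = 11

11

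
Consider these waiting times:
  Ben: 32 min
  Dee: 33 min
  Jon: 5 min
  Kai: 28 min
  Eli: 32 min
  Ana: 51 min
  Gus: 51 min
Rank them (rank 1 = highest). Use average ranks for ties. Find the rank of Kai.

Sorted (descending): 51, 51, 33, 32, 32, 28, 5
The 2 values of 51 occupy positions 1–2 → average rank (1+2)/2 = 1.5.
The 2 values of 32 occupy positions 4–5 → average rank (4+5)/2 = 4.5.
Kai has value 28 min → rank 6.

6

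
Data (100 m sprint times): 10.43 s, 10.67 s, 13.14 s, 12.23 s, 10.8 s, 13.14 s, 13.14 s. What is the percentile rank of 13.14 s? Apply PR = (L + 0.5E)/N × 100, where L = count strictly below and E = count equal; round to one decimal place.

78.6

N = 7.
Strictly below 13.14: 4. Equal to 13.14: 3.
PR = (4 + 0.5·3)/7 × 100 = 78.6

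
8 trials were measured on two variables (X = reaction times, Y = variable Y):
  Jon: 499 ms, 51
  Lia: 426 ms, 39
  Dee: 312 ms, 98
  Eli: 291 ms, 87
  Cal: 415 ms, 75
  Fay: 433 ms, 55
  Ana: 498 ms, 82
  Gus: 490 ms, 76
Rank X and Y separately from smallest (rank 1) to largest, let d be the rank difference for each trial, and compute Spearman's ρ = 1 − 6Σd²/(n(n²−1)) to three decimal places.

-0.476

Ranks of variable 1: 8, 4, 2, 1, 3, 5, 7, 6
Ranks of variable 2: 2, 1, 8, 7, 4, 3, 6, 5
d = r₁ − r₂: 6, 3, -6, -6, -1, 2, 1, 1
d²: 36, 9, 36, 36, 1, 4, 1, 1; Σd² = 124
ρ = 1 − 6·124/(8·63) = 1 − 744/504 = -0.476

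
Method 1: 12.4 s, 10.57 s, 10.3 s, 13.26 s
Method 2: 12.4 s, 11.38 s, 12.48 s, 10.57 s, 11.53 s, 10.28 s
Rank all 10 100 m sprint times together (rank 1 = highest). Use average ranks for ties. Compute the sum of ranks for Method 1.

21

Sorted (descending): 13.26, 12.48, 12.4, 12.4, 11.53, 11.38, 10.57, 10.57, 10.3, 10.28
The 2 values of 12.4 occupy positions 3–4 → average rank (3+4)/2 = 3.5.
The 2 values of 10.57 occupy positions 7–8 → average rank (7+8)/2 = 7.5.
Method 1 values → pooled ranks: 12.4→3.5, 10.57→7.5, 10.3→9, 13.26→1
Rank sum = 3.5 + 7.5 + 9 + 1 = 21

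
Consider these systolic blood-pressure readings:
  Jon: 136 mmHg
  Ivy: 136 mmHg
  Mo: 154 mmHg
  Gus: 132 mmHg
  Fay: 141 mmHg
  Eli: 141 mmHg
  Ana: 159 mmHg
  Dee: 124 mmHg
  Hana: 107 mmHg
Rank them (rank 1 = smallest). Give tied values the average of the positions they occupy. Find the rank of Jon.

4.5

Sorted (ascending): 107, 124, 132, 136, 136, 141, 141, 154, 159
The 2 values of 136 occupy positions 4–5 → average rank (4+5)/2 = 4.5.
The 2 values of 141 occupy positions 6–7 → average rank (6+7)/2 = 6.5.
Jon has value 136 mmHg → rank 4.5.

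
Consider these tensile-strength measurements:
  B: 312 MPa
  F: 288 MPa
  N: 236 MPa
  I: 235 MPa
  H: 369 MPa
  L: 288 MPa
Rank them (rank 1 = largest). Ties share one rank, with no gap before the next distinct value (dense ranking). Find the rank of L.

3

Sorted (descending): 369, 312, 288, 288, 236, 235
The 2 values of 288 share dense rank 3.
Remaining distinct values take the next consecutive integers.
L has value 288 MPa → rank 3.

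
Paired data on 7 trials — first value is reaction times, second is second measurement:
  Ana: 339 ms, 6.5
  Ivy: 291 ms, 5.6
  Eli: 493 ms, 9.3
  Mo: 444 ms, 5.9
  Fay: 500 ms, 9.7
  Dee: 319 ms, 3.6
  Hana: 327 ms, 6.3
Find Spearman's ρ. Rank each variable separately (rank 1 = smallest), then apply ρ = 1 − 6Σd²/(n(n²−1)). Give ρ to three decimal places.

Ranks of variable 1: 4, 1, 6, 5, 7, 2, 3
Ranks of variable 2: 5, 2, 6, 3, 7, 1, 4
d = r₁ − r₂: -1, -1, 0, 2, 0, 1, -1
d²: 1, 1, 0, 4, 0, 1, 1; Σd² = 8
ρ = 1 − 6·8/(7·48) = 1 − 48/336 = 0.857

0.857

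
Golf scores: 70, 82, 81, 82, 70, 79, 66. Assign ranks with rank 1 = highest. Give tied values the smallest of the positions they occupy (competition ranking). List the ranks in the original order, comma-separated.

5, 1, 3, 1, 5, 4, 7

Sorted (descending): 82, 82, 81, 79, 70, 70, 66
The 2 values of 82 occupy positions 1–2 → each gets rank 1.
The 2 values of 70 occupy positions 5–6 → each gets rank 5.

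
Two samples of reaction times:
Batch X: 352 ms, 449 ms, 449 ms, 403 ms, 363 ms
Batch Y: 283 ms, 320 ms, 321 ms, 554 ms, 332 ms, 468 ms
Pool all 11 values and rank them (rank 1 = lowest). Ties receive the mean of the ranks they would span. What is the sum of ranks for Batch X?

35

Sorted (ascending): 283, 320, 321, 332, 352, 363, 403, 449, 449, 468, 554
The 2 values of 449 occupy positions 8–9 → average rank (8+9)/2 = 8.5.
Batch X values → pooled ranks: 352→5, 449→8.5, 449→8.5, 403→7, 363→6
Rank sum = 5 + 8.5 + 8.5 + 7 + 6 = 35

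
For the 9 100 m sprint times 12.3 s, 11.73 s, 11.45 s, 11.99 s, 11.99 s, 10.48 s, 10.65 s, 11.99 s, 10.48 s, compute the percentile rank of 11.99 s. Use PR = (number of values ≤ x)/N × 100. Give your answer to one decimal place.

N = 9.
Strictly below 11.99: 5. Equal to 11.99: 3.
PR = 8/9 × 100 = 88.9

88.9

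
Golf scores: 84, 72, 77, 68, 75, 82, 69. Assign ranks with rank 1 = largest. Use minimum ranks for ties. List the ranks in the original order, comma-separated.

1, 5, 3, 7, 4, 2, 6

Sorted (descending): 84, 82, 77, 75, 72, 69, 68
No ties — each value takes its position as its rank.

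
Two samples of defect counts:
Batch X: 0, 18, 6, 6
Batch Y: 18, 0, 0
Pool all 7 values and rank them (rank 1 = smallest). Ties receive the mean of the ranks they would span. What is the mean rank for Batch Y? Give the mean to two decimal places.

Sorted (ascending): 0, 0, 0, 6, 6, 18, 18
The 3 values of 0 occupy positions 1–3 → average rank 2.
The 2 values of 6 occupy positions 4–5 → average rank (4+5)/2 = 4.5.
The 2 values of 18 occupy positions 6–7 → average rank (6+7)/2 = 6.5.
Batch Y values → pooled ranks: 18→6.5, 0→2, 0→2
Mean rank = (6.5 + 2 + 2) / 3 = 3.50

3.50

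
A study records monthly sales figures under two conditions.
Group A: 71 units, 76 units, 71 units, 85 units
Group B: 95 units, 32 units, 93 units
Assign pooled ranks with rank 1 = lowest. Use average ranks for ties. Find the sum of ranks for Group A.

14

Sorted (ascending): 32, 71, 71, 76, 85, 93, 95
The 2 values of 71 occupy positions 2–3 → average rank (2+3)/2 = 2.5.
Group A values → pooled ranks: 71→2.5, 76→4, 71→2.5, 85→5
Rank sum = 2.5 + 4 + 2.5 + 5 = 14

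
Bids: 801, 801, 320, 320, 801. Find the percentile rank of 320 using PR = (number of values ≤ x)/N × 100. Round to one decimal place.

40.0

N = 5.
Strictly below 320: 0. Equal to 320: 2.
PR = 2/5 × 100 = 40.0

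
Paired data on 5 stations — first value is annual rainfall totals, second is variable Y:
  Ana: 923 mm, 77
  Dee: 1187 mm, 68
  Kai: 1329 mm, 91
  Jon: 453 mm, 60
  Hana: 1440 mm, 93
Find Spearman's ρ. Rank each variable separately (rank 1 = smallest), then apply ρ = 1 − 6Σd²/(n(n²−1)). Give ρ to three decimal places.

0.900

Ranks of variable 1: 2, 3, 4, 1, 5
Ranks of variable 2: 3, 2, 4, 1, 5
d = r₁ − r₂: -1, 1, 0, 0, 0
d²: 1, 1, 0, 0, 0; Σd² = 2
ρ = 1 − 6·2/(5·24) = 1 − 12/120 = 0.900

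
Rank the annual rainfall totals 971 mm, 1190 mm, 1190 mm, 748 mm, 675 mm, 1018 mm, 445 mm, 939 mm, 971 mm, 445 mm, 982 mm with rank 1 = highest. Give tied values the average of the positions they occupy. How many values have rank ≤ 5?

Sorted (descending): 1190, 1190, 1018, 982, 971, 971, 939, 748, 675, 445, 445
The 2 values of 1190 occupy positions 1–2 → average rank (1+2)/2 = 1.5.
The 2 values of 971 occupy positions 5–6 → average rank (5+6)/2 = 5.5.
The 2 values of 445 occupy positions 10–11 → average rank (10+11)/2 = 10.5.
Ranks ≤ 5: {1.5, 1.5, 3, 4} → 4 values.

4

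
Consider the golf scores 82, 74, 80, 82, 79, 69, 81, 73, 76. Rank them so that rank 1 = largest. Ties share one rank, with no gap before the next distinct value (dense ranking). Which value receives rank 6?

Sorted (descending): 82, 82, 81, 80, 79, 76, 74, 73, 69
The 2 values of 82 share dense rank 1.
Remaining distinct values take the next consecutive integers.
Rank 6 → value 74.

74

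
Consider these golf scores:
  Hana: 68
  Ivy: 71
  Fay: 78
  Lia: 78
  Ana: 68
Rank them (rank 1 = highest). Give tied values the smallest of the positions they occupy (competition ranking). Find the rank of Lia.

Sorted (descending): 78, 78, 71, 68, 68
The 2 values of 78 occupy positions 1–2 → each gets rank 1.
The 2 values of 68 occupy positions 4–5 → each gets rank 4.
Lia has value 78 → rank 1.

1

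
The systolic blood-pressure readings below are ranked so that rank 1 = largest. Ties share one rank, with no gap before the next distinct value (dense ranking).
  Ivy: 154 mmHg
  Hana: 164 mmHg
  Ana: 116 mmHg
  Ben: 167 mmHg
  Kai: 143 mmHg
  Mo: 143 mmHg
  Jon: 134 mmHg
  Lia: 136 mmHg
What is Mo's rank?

4

Sorted (descending): 167, 164, 154, 143, 143, 136, 134, 116
The 2 values of 143 share dense rank 4.
Remaining distinct values take the next consecutive integers.
Mo has value 143 mmHg → rank 4.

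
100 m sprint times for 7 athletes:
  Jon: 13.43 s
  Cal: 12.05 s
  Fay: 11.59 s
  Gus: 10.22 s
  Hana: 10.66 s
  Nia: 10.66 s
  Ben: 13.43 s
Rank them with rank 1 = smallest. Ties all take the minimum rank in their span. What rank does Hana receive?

2

Sorted (ascending): 10.22, 10.66, 10.66, 11.59, 12.05, 13.43, 13.43
The 2 values of 10.66 occupy positions 2–3 → each gets rank 2.
The 2 values of 13.43 occupy positions 6–7 → each gets rank 6.
Hana has value 10.66 s → rank 2.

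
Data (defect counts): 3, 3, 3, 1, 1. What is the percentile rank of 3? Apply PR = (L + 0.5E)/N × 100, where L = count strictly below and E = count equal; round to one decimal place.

N = 5.
Strictly below 3: 2. Equal to 3: 3.
PR = (2 + 0.5·3)/5 × 100 = 70.0

70.0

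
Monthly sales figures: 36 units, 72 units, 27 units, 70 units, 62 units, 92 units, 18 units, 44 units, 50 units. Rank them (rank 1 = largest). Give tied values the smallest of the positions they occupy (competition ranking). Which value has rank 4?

Sorted (descending): 92, 72, 70, 62, 50, 44, 36, 27, 18
No ties — each value takes its position as its rank.
Rank 4 → value 62.

62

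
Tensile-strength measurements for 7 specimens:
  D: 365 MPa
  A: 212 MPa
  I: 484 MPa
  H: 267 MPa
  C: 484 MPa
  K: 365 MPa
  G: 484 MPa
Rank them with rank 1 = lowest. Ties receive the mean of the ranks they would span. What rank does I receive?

Sorted (ascending): 212, 267, 365, 365, 484, 484, 484
The 2 values of 365 occupy positions 3–4 → average rank (3+4)/2 = 3.5.
The 3 values of 484 occupy positions 5–7 → average rank 6.
I has value 484 MPa → rank 6.

6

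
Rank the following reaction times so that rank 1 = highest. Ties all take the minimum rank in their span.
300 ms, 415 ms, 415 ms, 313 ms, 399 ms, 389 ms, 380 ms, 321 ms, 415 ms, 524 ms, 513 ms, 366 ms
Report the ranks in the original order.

12, 3, 3, 11, 6, 7, 8, 10, 3, 1, 2, 9

Sorted (descending): 524, 513, 415, 415, 415, 399, 389, 380, 366, 321, 313, 300
The 3 values of 415 occupy positions 3–5 → each gets rank 3.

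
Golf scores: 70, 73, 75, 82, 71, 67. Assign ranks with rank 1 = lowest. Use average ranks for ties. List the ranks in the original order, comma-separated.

Sorted (ascending): 67, 70, 71, 73, 75, 82
No ties — each value takes its position as its rank.

2, 4, 5, 6, 3, 1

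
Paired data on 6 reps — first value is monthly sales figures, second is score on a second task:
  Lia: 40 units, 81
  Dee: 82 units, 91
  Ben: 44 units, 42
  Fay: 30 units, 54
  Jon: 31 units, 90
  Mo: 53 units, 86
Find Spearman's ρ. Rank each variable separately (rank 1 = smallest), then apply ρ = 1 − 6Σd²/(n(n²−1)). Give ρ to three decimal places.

Ranks of variable 1: 3, 6, 4, 1, 2, 5
Ranks of variable 2: 3, 6, 1, 2, 5, 4
d = r₁ − r₂: 0, 0, 3, -1, -3, 1
d²: 0, 0, 9, 1, 9, 1; Σd² = 20
ρ = 1 − 6·20/(6·35) = 1 − 120/210 = 0.429

0.429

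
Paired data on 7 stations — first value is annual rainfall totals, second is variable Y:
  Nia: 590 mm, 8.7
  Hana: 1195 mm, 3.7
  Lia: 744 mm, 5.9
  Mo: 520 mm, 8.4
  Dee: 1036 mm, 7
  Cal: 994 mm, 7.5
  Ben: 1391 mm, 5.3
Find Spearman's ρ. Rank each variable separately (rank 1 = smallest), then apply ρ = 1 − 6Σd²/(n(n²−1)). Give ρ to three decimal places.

-0.821

Ranks of variable 1: 2, 6, 3, 1, 5, 4, 7
Ranks of variable 2: 7, 1, 3, 6, 4, 5, 2
d = r₁ − r₂: -5, 5, 0, -5, 1, -1, 5
d²: 25, 25, 0, 25, 1, 1, 25; Σd² = 102
ρ = 1 − 6·102/(7·48) = 1 − 612/336 = -0.821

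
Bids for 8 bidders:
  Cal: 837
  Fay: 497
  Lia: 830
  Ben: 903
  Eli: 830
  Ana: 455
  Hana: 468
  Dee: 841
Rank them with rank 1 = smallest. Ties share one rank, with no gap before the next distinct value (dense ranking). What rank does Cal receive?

Sorted (ascending): 455, 468, 497, 830, 830, 837, 841, 903
The 2 values of 830 share dense rank 4.
Remaining distinct values take the next consecutive integers.
Cal has value 837 → rank 5.

5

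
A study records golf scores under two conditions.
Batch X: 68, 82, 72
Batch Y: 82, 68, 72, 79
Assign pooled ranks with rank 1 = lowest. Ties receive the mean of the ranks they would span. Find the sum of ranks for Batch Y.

16.5

Sorted (ascending): 68, 68, 72, 72, 79, 82, 82
The 2 values of 68 occupy positions 1–2 → average rank (1+2)/2 = 1.5.
The 2 values of 72 occupy positions 3–4 → average rank (3+4)/2 = 3.5.
The 2 values of 82 occupy positions 6–7 → average rank (6+7)/2 = 6.5.
Batch Y values → pooled ranks: 82→6.5, 68→1.5, 72→3.5, 79→5
Rank sum = 6.5 + 1.5 + 3.5 + 5 = 16.5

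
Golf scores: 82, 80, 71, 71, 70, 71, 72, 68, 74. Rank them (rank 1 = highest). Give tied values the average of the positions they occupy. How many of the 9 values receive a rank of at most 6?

Sorted (descending): 82, 80, 74, 72, 71, 71, 71, 70, 68
The 3 values of 71 occupy positions 5–7 → average rank 6.
Ranks ≤ 6: {1, 2, 3, 4, 6, 6, 6} → 7 values.

7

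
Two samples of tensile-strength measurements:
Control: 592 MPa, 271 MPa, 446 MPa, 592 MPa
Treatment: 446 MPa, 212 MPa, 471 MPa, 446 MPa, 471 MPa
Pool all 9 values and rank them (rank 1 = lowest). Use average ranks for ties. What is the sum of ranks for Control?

Sorted (ascending): 212, 271, 446, 446, 446, 471, 471, 592, 592
The 3 values of 446 occupy positions 3–5 → average rank 4.
The 2 values of 471 occupy positions 6–7 → average rank (6+7)/2 = 6.5.
The 2 values of 592 occupy positions 8–9 → average rank (8+9)/2 = 8.5.
Control values → pooled ranks: 592→8.5, 271→2, 446→4, 592→8.5
Rank sum = 8.5 + 2 + 4 + 8.5 = 23

23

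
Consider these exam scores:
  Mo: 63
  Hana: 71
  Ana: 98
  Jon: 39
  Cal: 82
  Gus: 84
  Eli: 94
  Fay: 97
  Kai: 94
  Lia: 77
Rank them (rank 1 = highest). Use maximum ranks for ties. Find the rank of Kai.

4

Sorted (descending): 98, 97, 94, 94, 84, 82, 77, 71, 63, 39
The 2 values of 94 occupy positions 3–4 → each gets rank 4.
Kai has value 94 → rank 4.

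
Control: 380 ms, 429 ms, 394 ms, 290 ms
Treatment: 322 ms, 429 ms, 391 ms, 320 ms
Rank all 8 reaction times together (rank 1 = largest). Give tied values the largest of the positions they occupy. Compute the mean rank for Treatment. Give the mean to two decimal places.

4.75

Sorted (descending): 429, 429, 394, 391, 380, 322, 320, 290
The 2 values of 429 occupy positions 1–2 → each gets rank 2.
Treatment values → pooled ranks: 322→6, 429→2, 391→4, 320→7
Mean rank = (6 + 2 + 4 + 7) / 4 = 4.75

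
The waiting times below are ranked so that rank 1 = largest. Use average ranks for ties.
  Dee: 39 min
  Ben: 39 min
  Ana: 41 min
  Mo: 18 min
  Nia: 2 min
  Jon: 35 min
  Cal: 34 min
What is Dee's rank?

2.5

Sorted (descending): 41, 39, 39, 35, 34, 18, 2
The 2 values of 39 occupy positions 2–3 → average rank (2+3)/2 = 2.5.
Dee has value 39 min → rank 2.5.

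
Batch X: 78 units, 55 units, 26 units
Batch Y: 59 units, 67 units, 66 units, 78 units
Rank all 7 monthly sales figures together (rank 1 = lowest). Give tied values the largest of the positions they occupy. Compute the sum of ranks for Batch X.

10

Sorted (ascending): 26, 55, 59, 66, 67, 78, 78
The 2 values of 78 occupy positions 6–7 → each gets rank 7.
Batch X values → pooled ranks: 78→7, 55→2, 26→1
Rank sum = 7 + 2 + 1 = 10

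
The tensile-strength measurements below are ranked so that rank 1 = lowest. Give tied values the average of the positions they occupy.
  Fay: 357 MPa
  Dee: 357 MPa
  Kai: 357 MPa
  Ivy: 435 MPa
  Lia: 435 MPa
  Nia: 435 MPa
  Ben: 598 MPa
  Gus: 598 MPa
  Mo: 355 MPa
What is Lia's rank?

6

Sorted (ascending): 355, 357, 357, 357, 435, 435, 435, 598, 598
The 3 values of 357 occupy positions 2–4 → average rank 3.
The 3 values of 435 occupy positions 5–7 → average rank 6.
The 2 values of 598 occupy positions 8–9 → average rank (8+9)/2 = 8.5.
Lia has value 435 MPa → rank 6.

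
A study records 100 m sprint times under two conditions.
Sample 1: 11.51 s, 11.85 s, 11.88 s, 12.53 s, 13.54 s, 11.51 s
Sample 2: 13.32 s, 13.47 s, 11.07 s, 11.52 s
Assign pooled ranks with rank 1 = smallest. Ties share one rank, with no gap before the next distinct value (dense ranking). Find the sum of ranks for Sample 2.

19

Sorted (ascending): 11.07, 11.51, 11.51, 11.52, 11.85, 11.88, 12.53, 13.32, 13.47, 13.54
The 2 values of 11.51 share dense rank 2.
Remaining distinct values take the next consecutive integers.
Sample 2 values → pooled ranks: 13.32→7, 13.47→8, 11.07→1, 11.52→3
Rank sum = 7 + 8 + 1 + 3 = 19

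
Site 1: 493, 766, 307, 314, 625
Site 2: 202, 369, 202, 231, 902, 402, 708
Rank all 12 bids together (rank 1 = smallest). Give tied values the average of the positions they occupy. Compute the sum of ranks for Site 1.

Sorted (ascending): 202, 202, 231, 307, 314, 369, 402, 493, 625, 708, 766, 902
The 2 values of 202 occupy positions 1–2 → average rank (1+2)/2 = 1.5.
Site 1 values → pooled ranks: 493→8, 766→11, 307→4, 314→5, 625→9
Rank sum = 8 + 11 + 4 + 5 + 9 = 37

37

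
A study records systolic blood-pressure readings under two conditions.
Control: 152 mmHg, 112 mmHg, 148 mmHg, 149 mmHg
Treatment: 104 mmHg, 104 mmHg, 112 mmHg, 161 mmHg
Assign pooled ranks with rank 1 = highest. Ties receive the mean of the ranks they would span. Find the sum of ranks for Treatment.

21.5

Sorted (descending): 161, 152, 149, 148, 112, 112, 104, 104
The 2 values of 112 occupy positions 5–6 → average rank (5+6)/2 = 5.5.
The 2 values of 104 occupy positions 7–8 → average rank (7+8)/2 = 7.5.
Treatment values → pooled ranks: 104→7.5, 104→7.5, 112→5.5, 161→1
Rank sum = 7.5 + 7.5 + 5.5 + 1 = 21.5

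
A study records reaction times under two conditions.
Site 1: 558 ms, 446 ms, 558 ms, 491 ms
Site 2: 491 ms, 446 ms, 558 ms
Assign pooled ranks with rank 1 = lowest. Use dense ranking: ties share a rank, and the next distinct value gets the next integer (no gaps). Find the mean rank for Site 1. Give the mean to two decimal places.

2.25

Sorted (ascending): 446, 446, 491, 491, 558, 558, 558
The 2 values of 446 share dense rank 1.
The 2 values of 491 share dense rank 2.
The 3 values of 558 share dense rank 3.
Site 1 values → pooled ranks: 558→3, 446→1, 558→3, 491→2
Mean rank = (3 + 1 + 3 + 2) / 4 = 2.25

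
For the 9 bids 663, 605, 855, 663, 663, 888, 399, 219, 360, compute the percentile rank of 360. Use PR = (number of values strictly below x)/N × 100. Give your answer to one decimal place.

N = 9.
Strictly below 360: 1. Equal to 360: 1.
PR = 1/9 × 100 = 11.1

11.1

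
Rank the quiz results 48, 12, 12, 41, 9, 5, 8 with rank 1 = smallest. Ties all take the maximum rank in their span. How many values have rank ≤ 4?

Sorted (ascending): 5, 8, 9, 12, 12, 41, 48
The 2 values of 12 occupy positions 4–5 → each gets rank 5.
Ranks ≤ 4: {1, 2, 3} → 3 values.

3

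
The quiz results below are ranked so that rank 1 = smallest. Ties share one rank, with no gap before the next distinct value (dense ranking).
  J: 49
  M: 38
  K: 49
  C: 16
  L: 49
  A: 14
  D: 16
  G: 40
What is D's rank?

Sorted (ascending): 14, 16, 16, 38, 40, 49, 49, 49
The 2 values of 16 share dense rank 2.
The 3 values of 49 share dense rank 5.
Remaining distinct values take the next consecutive integers.
D has value 16 → rank 2.

2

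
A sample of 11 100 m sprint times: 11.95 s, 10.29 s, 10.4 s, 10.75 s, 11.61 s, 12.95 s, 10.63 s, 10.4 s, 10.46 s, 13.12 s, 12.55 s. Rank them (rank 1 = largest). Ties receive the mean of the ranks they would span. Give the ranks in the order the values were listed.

4, 11, 9.5, 6, 5, 2, 7, 9.5, 8, 1, 3

Sorted (descending): 13.12, 12.95, 12.55, 11.95, 11.61, 10.75, 10.63, 10.46, 10.4, 10.4, 10.29
The 2 values of 10.4 occupy positions 9–10 → average rank (9+10)/2 = 9.5.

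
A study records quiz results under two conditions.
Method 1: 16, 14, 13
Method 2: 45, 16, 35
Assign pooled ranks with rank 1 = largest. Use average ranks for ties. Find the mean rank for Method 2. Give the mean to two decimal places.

Sorted (descending): 45, 35, 16, 16, 14, 13
The 2 values of 16 occupy positions 3–4 → average rank (3+4)/2 = 3.5.
Method 2 values → pooled ranks: 45→1, 16→3.5, 35→2
Mean rank = (1 + 3.5 + 2) / 3 = 2.17

2.17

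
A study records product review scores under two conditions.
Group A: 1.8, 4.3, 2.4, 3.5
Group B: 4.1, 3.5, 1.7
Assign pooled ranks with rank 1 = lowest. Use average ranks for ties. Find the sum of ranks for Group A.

16.5

Sorted (ascending): 1.7, 1.8, 2.4, 3.5, 3.5, 4.1, 4.3
The 2 values of 3.5 occupy positions 4–5 → average rank (4+5)/2 = 4.5.
Group A values → pooled ranks: 1.8→2, 4.3→7, 2.4→3, 3.5→4.5
Rank sum = 2 + 7 + 3 + 4.5 = 16.5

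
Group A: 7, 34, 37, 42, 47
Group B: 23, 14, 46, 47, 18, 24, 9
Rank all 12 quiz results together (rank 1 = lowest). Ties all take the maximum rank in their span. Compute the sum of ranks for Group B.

Sorted (ascending): 7, 9, 14, 18, 23, 24, 34, 37, 42, 46, 47, 47
The 2 values of 47 occupy positions 11–12 → each gets rank 12.
Group B values → pooled ranks: 23→5, 14→3, 46→10, 47→12, 18→4, 24→6, 9→2
Rank sum = 5 + 3 + 10 + 12 + 4 + 6 + 2 = 42

42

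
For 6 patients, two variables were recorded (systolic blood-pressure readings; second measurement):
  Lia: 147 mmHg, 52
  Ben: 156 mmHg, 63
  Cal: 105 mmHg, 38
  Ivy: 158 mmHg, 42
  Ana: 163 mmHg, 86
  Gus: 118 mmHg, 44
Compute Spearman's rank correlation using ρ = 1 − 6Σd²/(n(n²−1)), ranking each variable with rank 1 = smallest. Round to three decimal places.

0.657

Ranks of variable 1: 3, 4, 1, 5, 6, 2
Ranks of variable 2: 4, 5, 1, 2, 6, 3
d = r₁ − r₂: -1, -1, 0, 3, 0, -1
d²: 1, 1, 0, 9, 0, 1; Σd² = 12
ρ = 1 − 6·12/(6·35) = 1 − 72/210 = 0.657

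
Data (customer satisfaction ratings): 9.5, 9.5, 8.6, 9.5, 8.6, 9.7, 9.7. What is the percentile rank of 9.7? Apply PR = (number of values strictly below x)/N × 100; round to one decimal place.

N = 7.
Strictly below 9.7: 5. Equal to 9.7: 2.
PR = 5/7 × 100 = 71.4

71.4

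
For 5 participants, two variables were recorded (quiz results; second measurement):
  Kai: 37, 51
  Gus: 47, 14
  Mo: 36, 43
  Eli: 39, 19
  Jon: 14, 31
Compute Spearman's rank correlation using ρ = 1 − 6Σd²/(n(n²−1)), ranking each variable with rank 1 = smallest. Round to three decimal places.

Ranks of variable 1: 3, 5, 2, 4, 1
Ranks of variable 2: 5, 1, 4, 2, 3
d = r₁ − r₂: -2, 4, -2, 2, -2
d²: 4, 16, 4, 4, 4; Σd² = 32
ρ = 1 − 6·32/(5·24) = 1 − 192/120 = -0.600

-0.600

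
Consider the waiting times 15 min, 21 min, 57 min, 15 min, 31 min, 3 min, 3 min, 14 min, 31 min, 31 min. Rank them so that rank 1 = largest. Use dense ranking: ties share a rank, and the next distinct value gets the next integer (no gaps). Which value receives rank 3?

Sorted (descending): 57, 31, 31, 31, 21, 15, 15, 14, 3, 3
The 3 values of 31 share dense rank 2.
The 2 values of 15 share dense rank 4.
The 2 values of 3 share dense rank 6.
Remaining distinct values take the next consecutive integers.
Rank 3 → value 21.

21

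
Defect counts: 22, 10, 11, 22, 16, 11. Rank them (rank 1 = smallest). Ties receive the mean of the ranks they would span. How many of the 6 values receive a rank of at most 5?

Sorted (ascending): 10, 11, 11, 16, 22, 22
The 2 values of 11 occupy positions 2–3 → average rank (2+3)/2 = 2.5.
The 2 values of 22 occupy positions 5–6 → average rank (5+6)/2 = 5.5.
Ranks ≤ 5: {1, 2.5, 2.5, 4} → 4 values.

4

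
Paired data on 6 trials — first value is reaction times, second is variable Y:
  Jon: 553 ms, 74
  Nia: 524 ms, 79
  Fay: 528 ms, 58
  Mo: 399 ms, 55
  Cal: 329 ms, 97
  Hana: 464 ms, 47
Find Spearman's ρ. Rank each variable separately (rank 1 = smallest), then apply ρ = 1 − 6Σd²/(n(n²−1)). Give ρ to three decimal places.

Ranks of variable 1: 6, 4, 5, 2, 1, 3
Ranks of variable 2: 4, 5, 3, 2, 6, 1
d = r₁ − r₂: 2, -1, 2, 0, -5, 2
d²: 4, 1, 4, 0, 25, 4; Σd² = 38
ρ = 1 − 6·38/(6·35) = 1 − 228/210 = -0.086

-0.086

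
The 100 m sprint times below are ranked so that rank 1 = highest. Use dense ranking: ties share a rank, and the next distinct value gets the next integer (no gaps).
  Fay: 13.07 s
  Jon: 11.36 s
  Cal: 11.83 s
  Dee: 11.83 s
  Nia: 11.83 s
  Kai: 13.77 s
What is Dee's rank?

Sorted (descending): 13.77, 13.07, 11.83, 11.83, 11.83, 11.36
The 3 values of 11.83 share dense rank 3.
Remaining distinct values take the next consecutive integers.
Dee has value 11.83 s → rank 3.

3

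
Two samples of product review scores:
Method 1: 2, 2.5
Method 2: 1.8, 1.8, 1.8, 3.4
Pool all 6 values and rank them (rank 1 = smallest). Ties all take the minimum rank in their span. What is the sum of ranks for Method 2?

9

Sorted (ascending): 1.8, 1.8, 1.8, 2, 2.5, 3.4
The 3 values of 1.8 occupy positions 1–3 → each gets rank 1.
Method 2 values → pooled ranks: 1.8→1, 1.8→1, 1.8→1, 3.4→6
Rank sum = 1 + 1 + 1 + 6 = 9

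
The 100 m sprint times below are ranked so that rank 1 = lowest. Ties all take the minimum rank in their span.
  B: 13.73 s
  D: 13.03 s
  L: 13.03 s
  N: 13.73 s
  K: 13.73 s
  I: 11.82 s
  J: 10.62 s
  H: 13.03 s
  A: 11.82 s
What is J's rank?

Sorted (ascending): 10.62, 11.82, 11.82, 13.03, 13.03, 13.03, 13.73, 13.73, 13.73
The 2 values of 11.82 occupy positions 2–3 → each gets rank 2.
The 3 values of 13.03 occupy positions 4–6 → each gets rank 4.
The 3 values of 13.73 occupy positions 7–9 → each gets rank 7.
J has value 10.62 s → rank 1.

1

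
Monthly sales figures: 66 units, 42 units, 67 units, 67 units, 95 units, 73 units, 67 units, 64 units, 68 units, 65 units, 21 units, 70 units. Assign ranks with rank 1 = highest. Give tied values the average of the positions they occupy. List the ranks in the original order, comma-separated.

Sorted (descending): 95, 73, 70, 68, 67, 67, 67, 66, 65, 64, 42, 21
The 3 values of 67 occupy positions 5–7 → average rank 6.

8, 11, 6, 6, 1, 2, 6, 10, 4, 9, 12, 3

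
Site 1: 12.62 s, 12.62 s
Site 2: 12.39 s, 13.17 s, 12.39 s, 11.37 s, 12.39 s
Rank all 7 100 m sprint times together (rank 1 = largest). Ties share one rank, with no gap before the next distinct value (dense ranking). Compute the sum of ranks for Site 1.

4

Sorted (descending): 13.17, 12.62, 12.62, 12.39, 12.39, 12.39, 11.37
The 2 values of 12.62 share dense rank 2.
The 3 values of 12.39 share dense rank 3.
Remaining distinct values take the next consecutive integers.
Site 1 values → pooled ranks: 12.62→2, 12.62→2
Rank sum = 2 + 2 = 4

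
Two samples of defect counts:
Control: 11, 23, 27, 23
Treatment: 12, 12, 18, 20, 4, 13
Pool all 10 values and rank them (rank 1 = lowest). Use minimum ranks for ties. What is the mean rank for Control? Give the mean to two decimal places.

7.00

Sorted (ascending): 4, 11, 12, 12, 13, 18, 20, 23, 23, 27
The 2 values of 12 occupy positions 3–4 → each gets rank 3.
The 2 values of 23 occupy positions 8–9 → each gets rank 8.
Control values → pooled ranks: 11→2, 23→8, 27→10, 23→8
Mean rank = (2 + 8 + 10 + 8) / 4 = 7.00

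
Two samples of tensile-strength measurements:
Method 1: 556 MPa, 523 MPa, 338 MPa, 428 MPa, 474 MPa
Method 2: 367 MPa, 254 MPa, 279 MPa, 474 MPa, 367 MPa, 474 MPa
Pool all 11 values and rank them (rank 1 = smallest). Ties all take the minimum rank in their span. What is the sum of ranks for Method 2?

Sorted (ascending): 254, 279, 338, 367, 367, 428, 474, 474, 474, 523, 556
The 2 values of 367 occupy positions 4–5 → each gets rank 4.
The 3 values of 474 occupy positions 7–9 → each gets rank 7.
Method 2 values → pooled ranks: 367→4, 254→1, 279→2, 474→7, 367→4, 474→7
Rank sum = 4 + 1 + 2 + 7 + 4 + 7 = 25

25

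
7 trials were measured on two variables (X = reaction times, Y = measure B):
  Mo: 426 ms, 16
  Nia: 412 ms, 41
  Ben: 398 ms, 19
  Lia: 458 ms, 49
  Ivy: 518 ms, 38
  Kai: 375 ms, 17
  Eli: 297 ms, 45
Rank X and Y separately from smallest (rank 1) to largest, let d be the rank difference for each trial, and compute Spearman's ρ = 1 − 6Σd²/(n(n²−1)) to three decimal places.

Ranks of variable 1: 5, 4, 3, 6, 7, 2, 1
Ranks of variable 2: 1, 5, 3, 7, 4, 2, 6
d = r₁ − r₂: 4, -1, 0, -1, 3, 0, -5
d²: 16, 1, 0, 1, 9, 0, 25; Σd² = 52
ρ = 1 − 6·52/(7·48) = 1 − 312/336 = 0.071

0.071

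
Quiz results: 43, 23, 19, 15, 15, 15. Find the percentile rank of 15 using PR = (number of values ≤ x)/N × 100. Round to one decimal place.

N = 6.
Strictly below 15: 0. Equal to 15: 3.
PR = 3/6 × 100 = 50.0

50.0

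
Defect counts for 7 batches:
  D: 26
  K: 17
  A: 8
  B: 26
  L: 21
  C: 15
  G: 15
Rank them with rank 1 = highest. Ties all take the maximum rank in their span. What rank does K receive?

4

Sorted (descending): 26, 26, 21, 17, 15, 15, 8
The 2 values of 26 occupy positions 1–2 → each gets rank 2.
The 2 values of 15 occupy positions 5–6 → each gets rank 6.
K has value 17 → rank 4.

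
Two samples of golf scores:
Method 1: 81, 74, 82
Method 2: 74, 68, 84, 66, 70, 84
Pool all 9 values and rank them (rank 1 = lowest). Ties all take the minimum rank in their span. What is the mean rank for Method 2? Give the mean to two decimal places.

4.33

Sorted (ascending): 66, 68, 70, 74, 74, 81, 82, 84, 84
The 2 values of 74 occupy positions 4–5 → each gets rank 4.
The 2 values of 84 occupy positions 8–9 → each gets rank 8.
Method 2 values → pooled ranks: 74→4, 68→2, 84→8, 66→1, 70→3, 84→8
Mean rank = (4 + 2 + 8 + 1 + 3 + 8) / 6 = 4.33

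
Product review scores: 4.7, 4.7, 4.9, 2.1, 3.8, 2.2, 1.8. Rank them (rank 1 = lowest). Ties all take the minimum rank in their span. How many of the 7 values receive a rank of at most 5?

6

Sorted (ascending): 1.8, 2.1, 2.2, 3.8, 4.7, 4.7, 4.9
The 2 values of 4.7 occupy positions 5–6 → each gets rank 5.
Ranks ≤ 5: {1, 2, 3, 4, 5, 5} → 6 values.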